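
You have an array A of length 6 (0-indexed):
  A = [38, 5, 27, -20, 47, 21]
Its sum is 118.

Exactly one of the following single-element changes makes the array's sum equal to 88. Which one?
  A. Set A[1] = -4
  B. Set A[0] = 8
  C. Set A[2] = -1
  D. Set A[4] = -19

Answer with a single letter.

Answer: B

Derivation:
Option A: A[1] 5->-4, delta=-9, new_sum=118+(-9)=109
Option B: A[0] 38->8, delta=-30, new_sum=118+(-30)=88 <-- matches target
Option C: A[2] 27->-1, delta=-28, new_sum=118+(-28)=90
Option D: A[4] 47->-19, delta=-66, new_sum=118+(-66)=52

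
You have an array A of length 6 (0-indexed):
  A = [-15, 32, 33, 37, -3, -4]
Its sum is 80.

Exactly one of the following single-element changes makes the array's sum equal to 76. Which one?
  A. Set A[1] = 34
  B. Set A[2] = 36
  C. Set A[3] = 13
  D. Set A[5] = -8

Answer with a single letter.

Answer: D

Derivation:
Option A: A[1] 32->34, delta=2, new_sum=80+(2)=82
Option B: A[2] 33->36, delta=3, new_sum=80+(3)=83
Option C: A[3] 37->13, delta=-24, new_sum=80+(-24)=56
Option D: A[5] -4->-8, delta=-4, new_sum=80+(-4)=76 <-- matches target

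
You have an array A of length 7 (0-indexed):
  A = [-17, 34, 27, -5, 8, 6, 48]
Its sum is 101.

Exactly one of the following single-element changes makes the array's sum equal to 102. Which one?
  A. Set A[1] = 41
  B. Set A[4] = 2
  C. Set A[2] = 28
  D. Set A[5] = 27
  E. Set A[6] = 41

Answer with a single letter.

Option A: A[1] 34->41, delta=7, new_sum=101+(7)=108
Option B: A[4] 8->2, delta=-6, new_sum=101+(-6)=95
Option C: A[2] 27->28, delta=1, new_sum=101+(1)=102 <-- matches target
Option D: A[5] 6->27, delta=21, new_sum=101+(21)=122
Option E: A[6] 48->41, delta=-7, new_sum=101+(-7)=94

Answer: C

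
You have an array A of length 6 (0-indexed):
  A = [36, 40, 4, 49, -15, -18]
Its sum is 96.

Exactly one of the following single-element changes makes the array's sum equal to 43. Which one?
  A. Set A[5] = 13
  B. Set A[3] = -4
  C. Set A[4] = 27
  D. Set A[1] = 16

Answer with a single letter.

Answer: B

Derivation:
Option A: A[5] -18->13, delta=31, new_sum=96+(31)=127
Option B: A[3] 49->-4, delta=-53, new_sum=96+(-53)=43 <-- matches target
Option C: A[4] -15->27, delta=42, new_sum=96+(42)=138
Option D: A[1] 40->16, delta=-24, new_sum=96+(-24)=72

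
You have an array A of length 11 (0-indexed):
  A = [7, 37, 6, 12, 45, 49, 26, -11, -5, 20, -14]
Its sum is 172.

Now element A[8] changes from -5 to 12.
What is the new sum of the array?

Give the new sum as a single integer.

Old value at index 8: -5
New value at index 8: 12
Delta = 12 - -5 = 17
New sum = old_sum + delta = 172 + (17) = 189

Answer: 189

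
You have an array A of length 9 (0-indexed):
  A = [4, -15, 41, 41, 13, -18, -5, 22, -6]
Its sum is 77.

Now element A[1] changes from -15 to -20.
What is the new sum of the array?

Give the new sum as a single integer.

Old value at index 1: -15
New value at index 1: -20
Delta = -20 - -15 = -5
New sum = old_sum + delta = 77 + (-5) = 72

Answer: 72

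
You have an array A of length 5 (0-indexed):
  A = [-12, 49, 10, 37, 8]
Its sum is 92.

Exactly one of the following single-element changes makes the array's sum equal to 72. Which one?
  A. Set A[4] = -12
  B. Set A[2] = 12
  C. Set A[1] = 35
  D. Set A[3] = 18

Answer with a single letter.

Answer: A

Derivation:
Option A: A[4] 8->-12, delta=-20, new_sum=92+(-20)=72 <-- matches target
Option B: A[2] 10->12, delta=2, new_sum=92+(2)=94
Option C: A[1] 49->35, delta=-14, new_sum=92+(-14)=78
Option D: A[3] 37->18, delta=-19, new_sum=92+(-19)=73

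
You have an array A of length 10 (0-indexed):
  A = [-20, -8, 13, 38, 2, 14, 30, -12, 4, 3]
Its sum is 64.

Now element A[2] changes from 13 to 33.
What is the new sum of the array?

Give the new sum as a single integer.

Answer: 84

Derivation:
Old value at index 2: 13
New value at index 2: 33
Delta = 33 - 13 = 20
New sum = old_sum + delta = 64 + (20) = 84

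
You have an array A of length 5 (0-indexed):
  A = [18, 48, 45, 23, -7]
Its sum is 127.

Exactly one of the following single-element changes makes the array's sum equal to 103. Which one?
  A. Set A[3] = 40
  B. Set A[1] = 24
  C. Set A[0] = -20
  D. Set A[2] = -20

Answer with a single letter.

Option A: A[3] 23->40, delta=17, new_sum=127+(17)=144
Option B: A[1] 48->24, delta=-24, new_sum=127+(-24)=103 <-- matches target
Option C: A[0] 18->-20, delta=-38, new_sum=127+(-38)=89
Option D: A[2] 45->-20, delta=-65, new_sum=127+(-65)=62

Answer: B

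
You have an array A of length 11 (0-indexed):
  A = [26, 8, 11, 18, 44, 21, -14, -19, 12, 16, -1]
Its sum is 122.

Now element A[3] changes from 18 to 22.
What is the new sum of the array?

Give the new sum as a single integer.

Old value at index 3: 18
New value at index 3: 22
Delta = 22 - 18 = 4
New sum = old_sum + delta = 122 + (4) = 126

Answer: 126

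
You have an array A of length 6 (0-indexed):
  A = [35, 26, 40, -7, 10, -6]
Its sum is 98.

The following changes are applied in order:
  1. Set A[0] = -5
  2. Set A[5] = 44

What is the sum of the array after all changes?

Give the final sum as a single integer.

Initial sum: 98
Change 1: A[0] 35 -> -5, delta = -40, sum = 58
Change 2: A[5] -6 -> 44, delta = 50, sum = 108

Answer: 108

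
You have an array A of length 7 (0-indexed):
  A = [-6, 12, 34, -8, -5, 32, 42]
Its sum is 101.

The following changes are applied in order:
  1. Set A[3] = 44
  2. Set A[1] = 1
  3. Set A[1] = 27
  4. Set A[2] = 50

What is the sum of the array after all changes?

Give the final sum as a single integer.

Answer: 184

Derivation:
Initial sum: 101
Change 1: A[3] -8 -> 44, delta = 52, sum = 153
Change 2: A[1] 12 -> 1, delta = -11, sum = 142
Change 3: A[1] 1 -> 27, delta = 26, sum = 168
Change 4: A[2] 34 -> 50, delta = 16, sum = 184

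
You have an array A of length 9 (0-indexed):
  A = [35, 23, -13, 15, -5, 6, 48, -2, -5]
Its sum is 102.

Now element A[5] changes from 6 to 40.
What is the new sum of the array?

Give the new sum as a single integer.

Answer: 136

Derivation:
Old value at index 5: 6
New value at index 5: 40
Delta = 40 - 6 = 34
New sum = old_sum + delta = 102 + (34) = 136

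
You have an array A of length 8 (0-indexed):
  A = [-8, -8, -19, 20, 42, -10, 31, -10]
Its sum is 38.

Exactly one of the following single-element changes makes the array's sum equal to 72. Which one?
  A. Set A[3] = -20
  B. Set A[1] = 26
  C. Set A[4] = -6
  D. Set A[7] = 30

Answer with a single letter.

Option A: A[3] 20->-20, delta=-40, new_sum=38+(-40)=-2
Option B: A[1] -8->26, delta=34, new_sum=38+(34)=72 <-- matches target
Option C: A[4] 42->-6, delta=-48, new_sum=38+(-48)=-10
Option D: A[7] -10->30, delta=40, new_sum=38+(40)=78

Answer: B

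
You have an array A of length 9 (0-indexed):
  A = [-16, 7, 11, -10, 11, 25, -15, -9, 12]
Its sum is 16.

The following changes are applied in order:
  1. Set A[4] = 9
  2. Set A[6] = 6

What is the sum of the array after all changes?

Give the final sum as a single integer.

Answer: 35

Derivation:
Initial sum: 16
Change 1: A[4] 11 -> 9, delta = -2, sum = 14
Change 2: A[6] -15 -> 6, delta = 21, sum = 35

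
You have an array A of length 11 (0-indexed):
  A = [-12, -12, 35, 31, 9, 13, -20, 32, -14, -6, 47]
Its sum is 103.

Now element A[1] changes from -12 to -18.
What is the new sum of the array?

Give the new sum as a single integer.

Answer: 97

Derivation:
Old value at index 1: -12
New value at index 1: -18
Delta = -18 - -12 = -6
New sum = old_sum + delta = 103 + (-6) = 97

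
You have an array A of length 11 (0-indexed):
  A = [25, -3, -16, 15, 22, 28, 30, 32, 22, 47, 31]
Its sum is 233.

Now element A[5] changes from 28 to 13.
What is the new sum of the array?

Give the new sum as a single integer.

Answer: 218

Derivation:
Old value at index 5: 28
New value at index 5: 13
Delta = 13 - 28 = -15
New sum = old_sum + delta = 233 + (-15) = 218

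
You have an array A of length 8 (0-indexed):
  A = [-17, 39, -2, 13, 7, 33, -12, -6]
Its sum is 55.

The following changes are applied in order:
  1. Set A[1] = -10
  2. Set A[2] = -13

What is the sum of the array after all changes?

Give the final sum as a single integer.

Initial sum: 55
Change 1: A[1] 39 -> -10, delta = -49, sum = 6
Change 2: A[2] -2 -> -13, delta = -11, sum = -5

Answer: -5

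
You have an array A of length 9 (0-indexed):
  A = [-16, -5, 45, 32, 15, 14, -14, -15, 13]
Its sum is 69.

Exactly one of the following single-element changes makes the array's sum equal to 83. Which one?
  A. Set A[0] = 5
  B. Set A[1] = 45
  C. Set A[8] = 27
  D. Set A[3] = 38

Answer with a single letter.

Answer: C

Derivation:
Option A: A[0] -16->5, delta=21, new_sum=69+(21)=90
Option B: A[1] -5->45, delta=50, new_sum=69+(50)=119
Option C: A[8] 13->27, delta=14, new_sum=69+(14)=83 <-- matches target
Option D: A[3] 32->38, delta=6, new_sum=69+(6)=75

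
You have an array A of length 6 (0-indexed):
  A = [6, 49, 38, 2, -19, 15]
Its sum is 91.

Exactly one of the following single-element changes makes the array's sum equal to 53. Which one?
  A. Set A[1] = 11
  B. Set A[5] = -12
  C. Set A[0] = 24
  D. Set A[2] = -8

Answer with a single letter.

Option A: A[1] 49->11, delta=-38, new_sum=91+(-38)=53 <-- matches target
Option B: A[5] 15->-12, delta=-27, new_sum=91+(-27)=64
Option C: A[0] 6->24, delta=18, new_sum=91+(18)=109
Option D: A[2] 38->-8, delta=-46, new_sum=91+(-46)=45

Answer: A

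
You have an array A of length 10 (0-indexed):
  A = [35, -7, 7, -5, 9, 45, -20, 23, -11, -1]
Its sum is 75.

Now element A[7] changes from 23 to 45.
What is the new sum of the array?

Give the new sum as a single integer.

Old value at index 7: 23
New value at index 7: 45
Delta = 45 - 23 = 22
New sum = old_sum + delta = 75 + (22) = 97

Answer: 97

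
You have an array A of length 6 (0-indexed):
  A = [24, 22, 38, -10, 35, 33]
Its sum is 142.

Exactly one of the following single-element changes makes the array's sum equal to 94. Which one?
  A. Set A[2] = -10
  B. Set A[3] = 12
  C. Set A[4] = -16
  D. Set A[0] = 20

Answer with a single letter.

Answer: A

Derivation:
Option A: A[2] 38->-10, delta=-48, new_sum=142+(-48)=94 <-- matches target
Option B: A[3] -10->12, delta=22, new_sum=142+(22)=164
Option C: A[4] 35->-16, delta=-51, new_sum=142+(-51)=91
Option D: A[0] 24->20, delta=-4, new_sum=142+(-4)=138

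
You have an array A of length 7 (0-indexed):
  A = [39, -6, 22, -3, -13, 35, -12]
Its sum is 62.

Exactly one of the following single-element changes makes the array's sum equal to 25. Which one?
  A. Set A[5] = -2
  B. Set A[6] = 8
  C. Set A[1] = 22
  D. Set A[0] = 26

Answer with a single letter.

Answer: A

Derivation:
Option A: A[5] 35->-2, delta=-37, new_sum=62+(-37)=25 <-- matches target
Option B: A[6] -12->8, delta=20, new_sum=62+(20)=82
Option C: A[1] -6->22, delta=28, new_sum=62+(28)=90
Option D: A[0] 39->26, delta=-13, new_sum=62+(-13)=49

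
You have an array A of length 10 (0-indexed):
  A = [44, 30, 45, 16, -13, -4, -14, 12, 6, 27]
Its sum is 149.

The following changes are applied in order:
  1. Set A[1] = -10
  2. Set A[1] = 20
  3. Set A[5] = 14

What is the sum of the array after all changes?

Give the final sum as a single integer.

Initial sum: 149
Change 1: A[1] 30 -> -10, delta = -40, sum = 109
Change 2: A[1] -10 -> 20, delta = 30, sum = 139
Change 3: A[5] -4 -> 14, delta = 18, sum = 157

Answer: 157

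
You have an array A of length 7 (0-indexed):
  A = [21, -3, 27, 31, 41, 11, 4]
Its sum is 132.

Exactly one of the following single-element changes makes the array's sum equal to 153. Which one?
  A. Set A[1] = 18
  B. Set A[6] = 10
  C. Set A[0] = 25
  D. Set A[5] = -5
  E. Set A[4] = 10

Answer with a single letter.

Option A: A[1] -3->18, delta=21, new_sum=132+(21)=153 <-- matches target
Option B: A[6] 4->10, delta=6, new_sum=132+(6)=138
Option C: A[0] 21->25, delta=4, new_sum=132+(4)=136
Option D: A[5] 11->-5, delta=-16, new_sum=132+(-16)=116
Option E: A[4] 41->10, delta=-31, new_sum=132+(-31)=101

Answer: A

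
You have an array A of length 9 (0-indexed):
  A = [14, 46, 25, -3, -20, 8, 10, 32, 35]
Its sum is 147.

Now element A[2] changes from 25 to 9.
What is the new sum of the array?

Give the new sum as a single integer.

Answer: 131

Derivation:
Old value at index 2: 25
New value at index 2: 9
Delta = 9 - 25 = -16
New sum = old_sum + delta = 147 + (-16) = 131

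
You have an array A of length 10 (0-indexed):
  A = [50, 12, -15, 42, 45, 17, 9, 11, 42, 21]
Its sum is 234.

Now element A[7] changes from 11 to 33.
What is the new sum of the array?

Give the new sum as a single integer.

Old value at index 7: 11
New value at index 7: 33
Delta = 33 - 11 = 22
New sum = old_sum + delta = 234 + (22) = 256

Answer: 256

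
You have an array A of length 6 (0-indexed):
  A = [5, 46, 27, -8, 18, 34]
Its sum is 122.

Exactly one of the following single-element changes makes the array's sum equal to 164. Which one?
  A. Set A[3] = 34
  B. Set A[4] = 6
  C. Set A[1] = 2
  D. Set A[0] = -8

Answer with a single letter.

Answer: A

Derivation:
Option A: A[3] -8->34, delta=42, new_sum=122+(42)=164 <-- matches target
Option B: A[4] 18->6, delta=-12, new_sum=122+(-12)=110
Option C: A[1] 46->2, delta=-44, new_sum=122+(-44)=78
Option D: A[0] 5->-8, delta=-13, new_sum=122+(-13)=109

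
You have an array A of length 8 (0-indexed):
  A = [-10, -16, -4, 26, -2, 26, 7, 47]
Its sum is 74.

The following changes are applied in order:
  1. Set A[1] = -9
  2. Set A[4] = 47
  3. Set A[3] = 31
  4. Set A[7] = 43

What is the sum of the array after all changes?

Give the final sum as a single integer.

Answer: 131

Derivation:
Initial sum: 74
Change 1: A[1] -16 -> -9, delta = 7, sum = 81
Change 2: A[4] -2 -> 47, delta = 49, sum = 130
Change 3: A[3] 26 -> 31, delta = 5, sum = 135
Change 4: A[7] 47 -> 43, delta = -4, sum = 131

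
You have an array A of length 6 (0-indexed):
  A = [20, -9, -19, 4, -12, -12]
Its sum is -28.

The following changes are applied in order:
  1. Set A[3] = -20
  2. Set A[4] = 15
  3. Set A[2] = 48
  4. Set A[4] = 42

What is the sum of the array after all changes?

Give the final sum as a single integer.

Initial sum: -28
Change 1: A[3] 4 -> -20, delta = -24, sum = -52
Change 2: A[4] -12 -> 15, delta = 27, sum = -25
Change 3: A[2] -19 -> 48, delta = 67, sum = 42
Change 4: A[4] 15 -> 42, delta = 27, sum = 69

Answer: 69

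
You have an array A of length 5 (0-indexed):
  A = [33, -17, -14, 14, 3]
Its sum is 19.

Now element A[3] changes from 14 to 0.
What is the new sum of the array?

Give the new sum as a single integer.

Answer: 5

Derivation:
Old value at index 3: 14
New value at index 3: 0
Delta = 0 - 14 = -14
New sum = old_sum + delta = 19 + (-14) = 5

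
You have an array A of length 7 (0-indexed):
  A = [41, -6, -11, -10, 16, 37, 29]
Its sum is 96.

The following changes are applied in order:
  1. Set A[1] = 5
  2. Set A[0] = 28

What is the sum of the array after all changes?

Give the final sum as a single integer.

Initial sum: 96
Change 1: A[1] -6 -> 5, delta = 11, sum = 107
Change 2: A[0] 41 -> 28, delta = -13, sum = 94

Answer: 94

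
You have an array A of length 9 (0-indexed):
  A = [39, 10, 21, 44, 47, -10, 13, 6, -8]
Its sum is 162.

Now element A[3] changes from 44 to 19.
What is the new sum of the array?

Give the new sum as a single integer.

Answer: 137

Derivation:
Old value at index 3: 44
New value at index 3: 19
Delta = 19 - 44 = -25
New sum = old_sum + delta = 162 + (-25) = 137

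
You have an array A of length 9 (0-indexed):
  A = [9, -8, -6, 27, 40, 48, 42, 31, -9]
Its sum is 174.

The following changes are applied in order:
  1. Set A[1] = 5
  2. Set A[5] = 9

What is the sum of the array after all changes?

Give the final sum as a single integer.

Answer: 148

Derivation:
Initial sum: 174
Change 1: A[1] -8 -> 5, delta = 13, sum = 187
Change 2: A[5] 48 -> 9, delta = -39, sum = 148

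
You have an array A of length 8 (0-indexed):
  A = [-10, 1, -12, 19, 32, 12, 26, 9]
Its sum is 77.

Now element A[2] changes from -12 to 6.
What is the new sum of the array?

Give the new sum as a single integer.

Old value at index 2: -12
New value at index 2: 6
Delta = 6 - -12 = 18
New sum = old_sum + delta = 77 + (18) = 95

Answer: 95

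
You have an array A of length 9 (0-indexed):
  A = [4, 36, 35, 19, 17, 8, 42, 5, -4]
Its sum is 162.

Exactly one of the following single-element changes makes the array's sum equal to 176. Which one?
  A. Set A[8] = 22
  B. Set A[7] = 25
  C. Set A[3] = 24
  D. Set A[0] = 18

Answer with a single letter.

Option A: A[8] -4->22, delta=26, new_sum=162+(26)=188
Option B: A[7] 5->25, delta=20, new_sum=162+(20)=182
Option C: A[3] 19->24, delta=5, new_sum=162+(5)=167
Option D: A[0] 4->18, delta=14, new_sum=162+(14)=176 <-- matches target

Answer: D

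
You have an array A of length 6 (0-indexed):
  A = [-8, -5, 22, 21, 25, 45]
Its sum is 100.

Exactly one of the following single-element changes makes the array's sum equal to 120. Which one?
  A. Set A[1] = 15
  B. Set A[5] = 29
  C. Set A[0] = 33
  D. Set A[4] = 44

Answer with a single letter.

Answer: A

Derivation:
Option A: A[1] -5->15, delta=20, new_sum=100+(20)=120 <-- matches target
Option B: A[5] 45->29, delta=-16, new_sum=100+(-16)=84
Option C: A[0] -8->33, delta=41, new_sum=100+(41)=141
Option D: A[4] 25->44, delta=19, new_sum=100+(19)=119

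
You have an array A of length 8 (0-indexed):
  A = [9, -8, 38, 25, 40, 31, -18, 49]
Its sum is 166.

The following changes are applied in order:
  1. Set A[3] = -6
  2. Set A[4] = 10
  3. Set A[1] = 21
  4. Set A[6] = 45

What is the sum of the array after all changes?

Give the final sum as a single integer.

Answer: 197

Derivation:
Initial sum: 166
Change 1: A[3] 25 -> -6, delta = -31, sum = 135
Change 2: A[4] 40 -> 10, delta = -30, sum = 105
Change 3: A[1] -8 -> 21, delta = 29, sum = 134
Change 4: A[6] -18 -> 45, delta = 63, sum = 197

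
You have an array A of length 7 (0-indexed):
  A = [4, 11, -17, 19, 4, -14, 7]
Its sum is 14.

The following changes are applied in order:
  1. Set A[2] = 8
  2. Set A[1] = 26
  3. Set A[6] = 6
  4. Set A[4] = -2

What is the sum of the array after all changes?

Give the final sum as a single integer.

Initial sum: 14
Change 1: A[2] -17 -> 8, delta = 25, sum = 39
Change 2: A[1] 11 -> 26, delta = 15, sum = 54
Change 3: A[6] 7 -> 6, delta = -1, sum = 53
Change 4: A[4] 4 -> -2, delta = -6, sum = 47

Answer: 47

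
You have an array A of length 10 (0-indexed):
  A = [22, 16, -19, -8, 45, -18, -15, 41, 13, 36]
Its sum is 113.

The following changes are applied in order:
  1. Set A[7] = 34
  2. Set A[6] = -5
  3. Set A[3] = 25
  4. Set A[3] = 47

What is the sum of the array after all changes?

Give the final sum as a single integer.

Initial sum: 113
Change 1: A[7] 41 -> 34, delta = -7, sum = 106
Change 2: A[6] -15 -> -5, delta = 10, sum = 116
Change 3: A[3] -8 -> 25, delta = 33, sum = 149
Change 4: A[3] 25 -> 47, delta = 22, sum = 171

Answer: 171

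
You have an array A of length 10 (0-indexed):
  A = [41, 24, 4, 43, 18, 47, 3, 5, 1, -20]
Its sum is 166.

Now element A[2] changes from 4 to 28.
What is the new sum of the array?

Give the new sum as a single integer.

Answer: 190

Derivation:
Old value at index 2: 4
New value at index 2: 28
Delta = 28 - 4 = 24
New sum = old_sum + delta = 166 + (24) = 190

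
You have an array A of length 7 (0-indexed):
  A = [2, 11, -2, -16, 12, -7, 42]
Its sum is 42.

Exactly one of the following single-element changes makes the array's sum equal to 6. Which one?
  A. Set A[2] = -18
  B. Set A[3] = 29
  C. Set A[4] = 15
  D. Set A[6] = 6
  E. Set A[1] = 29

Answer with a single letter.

Answer: D

Derivation:
Option A: A[2] -2->-18, delta=-16, new_sum=42+(-16)=26
Option B: A[3] -16->29, delta=45, new_sum=42+(45)=87
Option C: A[4] 12->15, delta=3, new_sum=42+(3)=45
Option D: A[6] 42->6, delta=-36, new_sum=42+(-36)=6 <-- matches target
Option E: A[1] 11->29, delta=18, new_sum=42+(18)=60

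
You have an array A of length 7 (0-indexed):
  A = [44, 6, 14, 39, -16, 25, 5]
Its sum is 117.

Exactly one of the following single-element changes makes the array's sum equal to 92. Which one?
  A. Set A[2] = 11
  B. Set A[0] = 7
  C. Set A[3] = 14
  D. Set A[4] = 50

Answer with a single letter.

Answer: C

Derivation:
Option A: A[2] 14->11, delta=-3, new_sum=117+(-3)=114
Option B: A[0] 44->7, delta=-37, new_sum=117+(-37)=80
Option C: A[3] 39->14, delta=-25, new_sum=117+(-25)=92 <-- matches target
Option D: A[4] -16->50, delta=66, new_sum=117+(66)=183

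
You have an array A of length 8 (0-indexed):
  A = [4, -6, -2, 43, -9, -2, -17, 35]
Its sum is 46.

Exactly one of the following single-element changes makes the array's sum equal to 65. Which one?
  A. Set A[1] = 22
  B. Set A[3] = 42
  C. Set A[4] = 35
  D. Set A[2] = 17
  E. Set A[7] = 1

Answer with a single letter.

Option A: A[1] -6->22, delta=28, new_sum=46+(28)=74
Option B: A[3] 43->42, delta=-1, new_sum=46+(-1)=45
Option C: A[4] -9->35, delta=44, new_sum=46+(44)=90
Option D: A[2] -2->17, delta=19, new_sum=46+(19)=65 <-- matches target
Option E: A[7] 35->1, delta=-34, new_sum=46+(-34)=12

Answer: D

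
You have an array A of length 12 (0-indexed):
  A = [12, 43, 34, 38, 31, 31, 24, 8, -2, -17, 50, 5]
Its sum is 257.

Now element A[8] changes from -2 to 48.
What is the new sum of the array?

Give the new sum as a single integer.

Answer: 307

Derivation:
Old value at index 8: -2
New value at index 8: 48
Delta = 48 - -2 = 50
New sum = old_sum + delta = 257 + (50) = 307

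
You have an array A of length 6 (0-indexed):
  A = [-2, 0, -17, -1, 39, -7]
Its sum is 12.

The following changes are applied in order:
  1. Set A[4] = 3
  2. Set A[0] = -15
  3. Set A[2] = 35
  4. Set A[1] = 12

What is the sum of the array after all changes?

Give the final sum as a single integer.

Answer: 27

Derivation:
Initial sum: 12
Change 1: A[4] 39 -> 3, delta = -36, sum = -24
Change 2: A[0] -2 -> -15, delta = -13, sum = -37
Change 3: A[2] -17 -> 35, delta = 52, sum = 15
Change 4: A[1] 0 -> 12, delta = 12, sum = 27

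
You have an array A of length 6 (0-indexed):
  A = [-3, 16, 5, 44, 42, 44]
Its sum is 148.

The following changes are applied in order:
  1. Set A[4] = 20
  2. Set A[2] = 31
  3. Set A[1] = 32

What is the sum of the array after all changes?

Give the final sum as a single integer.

Initial sum: 148
Change 1: A[4] 42 -> 20, delta = -22, sum = 126
Change 2: A[2] 5 -> 31, delta = 26, sum = 152
Change 3: A[1] 16 -> 32, delta = 16, sum = 168

Answer: 168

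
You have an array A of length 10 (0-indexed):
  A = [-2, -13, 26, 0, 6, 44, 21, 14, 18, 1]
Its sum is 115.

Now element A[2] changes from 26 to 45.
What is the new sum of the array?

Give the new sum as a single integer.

Old value at index 2: 26
New value at index 2: 45
Delta = 45 - 26 = 19
New sum = old_sum + delta = 115 + (19) = 134

Answer: 134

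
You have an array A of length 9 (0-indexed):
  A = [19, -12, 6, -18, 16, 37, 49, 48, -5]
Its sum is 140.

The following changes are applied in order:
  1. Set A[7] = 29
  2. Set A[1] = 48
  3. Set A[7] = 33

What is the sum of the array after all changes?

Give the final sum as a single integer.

Initial sum: 140
Change 1: A[7] 48 -> 29, delta = -19, sum = 121
Change 2: A[1] -12 -> 48, delta = 60, sum = 181
Change 3: A[7] 29 -> 33, delta = 4, sum = 185

Answer: 185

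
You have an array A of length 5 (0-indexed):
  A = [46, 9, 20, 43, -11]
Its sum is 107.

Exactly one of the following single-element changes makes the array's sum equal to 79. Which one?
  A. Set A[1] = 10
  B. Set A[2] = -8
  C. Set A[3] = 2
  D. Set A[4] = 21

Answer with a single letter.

Answer: B

Derivation:
Option A: A[1] 9->10, delta=1, new_sum=107+(1)=108
Option B: A[2] 20->-8, delta=-28, new_sum=107+(-28)=79 <-- matches target
Option C: A[3] 43->2, delta=-41, new_sum=107+(-41)=66
Option D: A[4] -11->21, delta=32, new_sum=107+(32)=139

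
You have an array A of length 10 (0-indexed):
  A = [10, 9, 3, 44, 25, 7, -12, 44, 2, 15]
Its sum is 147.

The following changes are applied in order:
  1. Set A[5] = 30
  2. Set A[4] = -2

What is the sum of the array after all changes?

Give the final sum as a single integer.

Initial sum: 147
Change 1: A[5] 7 -> 30, delta = 23, sum = 170
Change 2: A[4] 25 -> -2, delta = -27, sum = 143

Answer: 143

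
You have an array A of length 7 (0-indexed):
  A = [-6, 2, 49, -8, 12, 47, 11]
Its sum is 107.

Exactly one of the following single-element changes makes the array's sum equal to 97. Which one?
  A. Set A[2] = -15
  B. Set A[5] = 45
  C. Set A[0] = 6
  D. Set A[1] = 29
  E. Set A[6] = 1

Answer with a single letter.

Option A: A[2] 49->-15, delta=-64, new_sum=107+(-64)=43
Option B: A[5] 47->45, delta=-2, new_sum=107+(-2)=105
Option C: A[0] -6->6, delta=12, new_sum=107+(12)=119
Option D: A[1] 2->29, delta=27, new_sum=107+(27)=134
Option E: A[6] 11->1, delta=-10, new_sum=107+(-10)=97 <-- matches target

Answer: E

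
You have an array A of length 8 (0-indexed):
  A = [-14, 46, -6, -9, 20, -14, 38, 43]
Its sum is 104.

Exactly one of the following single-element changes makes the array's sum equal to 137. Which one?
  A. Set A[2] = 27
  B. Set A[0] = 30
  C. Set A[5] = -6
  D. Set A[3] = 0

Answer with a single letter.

Answer: A

Derivation:
Option A: A[2] -6->27, delta=33, new_sum=104+(33)=137 <-- matches target
Option B: A[0] -14->30, delta=44, new_sum=104+(44)=148
Option C: A[5] -14->-6, delta=8, new_sum=104+(8)=112
Option D: A[3] -9->0, delta=9, new_sum=104+(9)=113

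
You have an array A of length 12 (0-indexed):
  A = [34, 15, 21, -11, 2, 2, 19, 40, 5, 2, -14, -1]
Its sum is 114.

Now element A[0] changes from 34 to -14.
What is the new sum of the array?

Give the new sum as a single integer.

Old value at index 0: 34
New value at index 0: -14
Delta = -14 - 34 = -48
New sum = old_sum + delta = 114 + (-48) = 66

Answer: 66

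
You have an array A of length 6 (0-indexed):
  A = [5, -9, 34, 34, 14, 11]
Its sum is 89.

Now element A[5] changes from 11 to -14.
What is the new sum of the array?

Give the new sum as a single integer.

Answer: 64

Derivation:
Old value at index 5: 11
New value at index 5: -14
Delta = -14 - 11 = -25
New sum = old_sum + delta = 89 + (-25) = 64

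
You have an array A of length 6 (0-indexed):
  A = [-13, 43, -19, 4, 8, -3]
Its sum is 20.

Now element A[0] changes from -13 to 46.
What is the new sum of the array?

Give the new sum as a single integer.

Old value at index 0: -13
New value at index 0: 46
Delta = 46 - -13 = 59
New sum = old_sum + delta = 20 + (59) = 79

Answer: 79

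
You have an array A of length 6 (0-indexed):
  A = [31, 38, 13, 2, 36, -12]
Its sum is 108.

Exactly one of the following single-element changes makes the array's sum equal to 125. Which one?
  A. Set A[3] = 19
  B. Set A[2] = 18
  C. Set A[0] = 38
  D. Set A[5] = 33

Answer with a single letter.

Option A: A[3] 2->19, delta=17, new_sum=108+(17)=125 <-- matches target
Option B: A[2] 13->18, delta=5, new_sum=108+(5)=113
Option C: A[0] 31->38, delta=7, new_sum=108+(7)=115
Option D: A[5] -12->33, delta=45, new_sum=108+(45)=153

Answer: A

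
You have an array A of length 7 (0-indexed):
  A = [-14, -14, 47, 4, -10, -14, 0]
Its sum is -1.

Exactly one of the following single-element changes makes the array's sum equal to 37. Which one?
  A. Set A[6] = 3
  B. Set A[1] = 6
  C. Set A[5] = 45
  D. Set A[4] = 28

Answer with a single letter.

Option A: A[6] 0->3, delta=3, new_sum=-1+(3)=2
Option B: A[1] -14->6, delta=20, new_sum=-1+(20)=19
Option C: A[5] -14->45, delta=59, new_sum=-1+(59)=58
Option D: A[4] -10->28, delta=38, new_sum=-1+(38)=37 <-- matches target

Answer: D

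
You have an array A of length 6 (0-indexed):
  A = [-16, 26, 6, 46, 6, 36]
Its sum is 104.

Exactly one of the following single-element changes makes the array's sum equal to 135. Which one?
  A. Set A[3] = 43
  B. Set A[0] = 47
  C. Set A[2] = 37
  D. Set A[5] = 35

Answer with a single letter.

Answer: C

Derivation:
Option A: A[3] 46->43, delta=-3, new_sum=104+(-3)=101
Option B: A[0] -16->47, delta=63, new_sum=104+(63)=167
Option C: A[2] 6->37, delta=31, new_sum=104+(31)=135 <-- matches target
Option D: A[5] 36->35, delta=-1, new_sum=104+(-1)=103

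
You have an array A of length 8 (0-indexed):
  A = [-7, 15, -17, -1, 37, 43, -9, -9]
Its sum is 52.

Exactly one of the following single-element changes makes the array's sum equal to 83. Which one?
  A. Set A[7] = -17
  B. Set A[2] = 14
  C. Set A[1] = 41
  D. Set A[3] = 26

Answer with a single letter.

Option A: A[7] -9->-17, delta=-8, new_sum=52+(-8)=44
Option B: A[2] -17->14, delta=31, new_sum=52+(31)=83 <-- matches target
Option C: A[1] 15->41, delta=26, new_sum=52+(26)=78
Option D: A[3] -1->26, delta=27, new_sum=52+(27)=79

Answer: B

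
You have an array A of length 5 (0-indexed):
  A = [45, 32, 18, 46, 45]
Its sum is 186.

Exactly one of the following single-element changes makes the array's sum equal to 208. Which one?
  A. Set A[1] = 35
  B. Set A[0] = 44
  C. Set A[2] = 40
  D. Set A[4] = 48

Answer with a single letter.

Answer: C

Derivation:
Option A: A[1] 32->35, delta=3, new_sum=186+(3)=189
Option B: A[0] 45->44, delta=-1, new_sum=186+(-1)=185
Option C: A[2] 18->40, delta=22, new_sum=186+(22)=208 <-- matches target
Option D: A[4] 45->48, delta=3, new_sum=186+(3)=189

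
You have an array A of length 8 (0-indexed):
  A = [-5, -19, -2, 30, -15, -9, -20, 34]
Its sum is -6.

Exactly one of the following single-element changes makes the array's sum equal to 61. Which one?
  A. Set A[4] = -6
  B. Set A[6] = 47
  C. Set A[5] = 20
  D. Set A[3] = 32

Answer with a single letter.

Option A: A[4] -15->-6, delta=9, new_sum=-6+(9)=3
Option B: A[6] -20->47, delta=67, new_sum=-6+(67)=61 <-- matches target
Option C: A[5] -9->20, delta=29, new_sum=-6+(29)=23
Option D: A[3] 30->32, delta=2, new_sum=-6+(2)=-4

Answer: B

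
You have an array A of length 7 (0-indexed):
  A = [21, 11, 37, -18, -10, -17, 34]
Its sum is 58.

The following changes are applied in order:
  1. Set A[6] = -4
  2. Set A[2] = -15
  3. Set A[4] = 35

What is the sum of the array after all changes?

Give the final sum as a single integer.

Initial sum: 58
Change 1: A[6] 34 -> -4, delta = -38, sum = 20
Change 2: A[2] 37 -> -15, delta = -52, sum = -32
Change 3: A[4] -10 -> 35, delta = 45, sum = 13

Answer: 13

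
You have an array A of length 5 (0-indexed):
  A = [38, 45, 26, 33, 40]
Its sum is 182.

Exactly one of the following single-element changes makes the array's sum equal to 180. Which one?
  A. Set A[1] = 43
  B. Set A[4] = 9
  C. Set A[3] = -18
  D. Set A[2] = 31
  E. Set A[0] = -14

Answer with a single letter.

Answer: A

Derivation:
Option A: A[1] 45->43, delta=-2, new_sum=182+(-2)=180 <-- matches target
Option B: A[4] 40->9, delta=-31, new_sum=182+(-31)=151
Option C: A[3] 33->-18, delta=-51, new_sum=182+(-51)=131
Option D: A[2] 26->31, delta=5, new_sum=182+(5)=187
Option E: A[0] 38->-14, delta=-52, new_sum=182+(-52)=130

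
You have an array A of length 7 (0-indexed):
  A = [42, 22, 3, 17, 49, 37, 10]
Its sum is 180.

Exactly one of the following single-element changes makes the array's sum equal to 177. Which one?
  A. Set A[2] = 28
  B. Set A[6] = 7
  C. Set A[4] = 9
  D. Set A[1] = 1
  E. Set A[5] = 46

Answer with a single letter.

Answer: B

Derivation:
Option A: A[2] 3->28, delta=25, new_sum=180+(25)=205
Option B: A[6] 10->7, delta=-3, new_sum=180+(-3)=177 <-- matches target
Option C: A[4] 49->9, delta=-40, new_sum=180+(-40)=140
Option D: A[1] 22->1, delta=-21, new_sum=180+(-21)=159
Option E: A[5] 37->46, delta=9, new_sum=180+(9)=189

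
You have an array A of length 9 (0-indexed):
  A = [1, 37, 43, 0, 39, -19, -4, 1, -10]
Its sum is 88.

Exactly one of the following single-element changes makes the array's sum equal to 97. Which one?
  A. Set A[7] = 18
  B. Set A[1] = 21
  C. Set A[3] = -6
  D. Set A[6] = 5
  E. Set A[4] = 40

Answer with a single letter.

Answer: D

Derivation:
Option A: A[7] 1->18, delta=17, new_sum=88+(17)=105
Option B: A[1] 37->21, delta=-16, new_sum=88+(-16)=72
Option C: A[3] 0->-6, delta=-6, new_sum=88+(-6)=82
Option D: A[6] -4->5, delta=9, new_sum=88+(9)=97 <-- matches target
Option E: A[4] 39->40, delta=1, new_sum=88+(1)=89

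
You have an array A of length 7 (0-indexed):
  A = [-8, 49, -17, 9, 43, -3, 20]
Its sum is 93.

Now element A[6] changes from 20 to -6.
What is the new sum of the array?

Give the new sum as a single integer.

Old value at index 6: 20
New value at index 6: -6
Delta = -6 - 20 = -26
New sum = old_sum + delta = 93 + (-26) = 67

Answer: 67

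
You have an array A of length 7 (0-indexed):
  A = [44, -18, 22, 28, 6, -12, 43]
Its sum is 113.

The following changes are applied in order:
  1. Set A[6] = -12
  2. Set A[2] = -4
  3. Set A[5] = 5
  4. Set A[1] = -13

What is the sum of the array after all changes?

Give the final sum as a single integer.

Answer: 54

Derivation:
Initial sum: 113
Change 1: A[6] 43 -> -12, delta = -55, sum = 58
Change 2: A[2] 22 -> -4, delta = -26, sum = 32
Change 3: A[5] -12 -> 5, delta = 17, sum = 49
Change 4: A[1] -18 -> -13, delta = 5, sum = 54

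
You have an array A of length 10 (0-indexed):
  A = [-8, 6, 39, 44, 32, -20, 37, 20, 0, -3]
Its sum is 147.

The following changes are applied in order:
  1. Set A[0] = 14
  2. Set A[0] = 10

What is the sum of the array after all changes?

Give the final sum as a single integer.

Initial sum: 147
Change 1: A[0] -8 -> 14, delta = 22, sum = 169
Change 2: A[0] 14 -> 10, delta = -4, sum = 165

Answer: 165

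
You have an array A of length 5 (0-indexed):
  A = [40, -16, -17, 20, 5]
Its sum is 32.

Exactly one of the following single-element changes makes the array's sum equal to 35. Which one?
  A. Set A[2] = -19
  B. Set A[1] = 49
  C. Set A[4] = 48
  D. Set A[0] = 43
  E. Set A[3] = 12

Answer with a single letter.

Option A: A[2] -17->-19, delta=-2, new_sum=32+(-2)=30
Option B: A[1] -16->49, delta=65, new_sum=32+(65)=97
Option C: A[4] 5->48, delta=43, new_sum=32+(43)=75
Option D: A[0] 40->43, delta=3, new_sum=32+(3)=35 <-- matches target
Option E: A[3] 20->12, delta=-8, new_sum=32+(-8)=24

Answer: D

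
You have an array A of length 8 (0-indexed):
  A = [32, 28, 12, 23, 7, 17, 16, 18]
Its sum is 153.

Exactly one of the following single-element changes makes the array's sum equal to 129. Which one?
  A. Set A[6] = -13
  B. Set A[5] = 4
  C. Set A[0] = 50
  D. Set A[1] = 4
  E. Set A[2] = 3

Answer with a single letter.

Option A: A[6] 16->-13, delta=-29, new_sum=153+(-29)=124
Option B: A[5] 17->4, delta=-13, new_sum=153+(-13)=140
Option C: A[0] 32->50, delta=18, new_sum=153+(18)=171
Option D: A[1] 28->4, delta=-24, new_sum=153+(-24)=129 <-- matches target
Option E: A[2] 12->3, delta=-9, new_sum=153+(-9)=144

Answer: D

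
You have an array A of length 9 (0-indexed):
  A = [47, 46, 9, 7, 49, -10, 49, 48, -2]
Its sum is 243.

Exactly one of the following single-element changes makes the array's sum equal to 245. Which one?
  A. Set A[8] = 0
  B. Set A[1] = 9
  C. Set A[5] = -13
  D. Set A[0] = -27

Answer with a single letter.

Answer: A

Derivation:
Option A: A[8] -2->0, delta=2, new_sum=243+(2)=245 <-- matches target
Option B: A[1] 46->9, delta=-37, new_sum=243+(-37)=206
Option C: A[5] -10->-13, delta=-3, new_sum=243+(-3)=240
Option D: A[0] 47->-27, delta=-74, new_sum=243+(-74)=169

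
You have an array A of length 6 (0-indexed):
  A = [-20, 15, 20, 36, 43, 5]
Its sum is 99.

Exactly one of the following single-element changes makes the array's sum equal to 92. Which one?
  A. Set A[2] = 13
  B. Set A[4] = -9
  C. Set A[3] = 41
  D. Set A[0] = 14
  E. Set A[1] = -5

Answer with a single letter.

Answer: A

Derivation:
Option A: A[2] 20->13, delta=-7, new_sum=99+(-7)=92 <-- matches target
Option B: A[4] 43->-9, delta=-52, new_sum=99+(-52)=47
Option C: A[3] 36->41, delta=5, new_sum=99+(5)=104
Option D: A[0] -20->14, delta=34, new_sum=99+(34)=133
Option E: A[1] 15->-5, delta=-20, new_sum=99+(-20)=79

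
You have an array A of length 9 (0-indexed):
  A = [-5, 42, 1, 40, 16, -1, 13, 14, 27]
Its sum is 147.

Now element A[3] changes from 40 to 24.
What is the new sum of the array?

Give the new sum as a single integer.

Old value at index 3: 40
New value at index 3: 24
Delta = 24 - 40 = -16
New sum = old_sum + delta = 147 + (-16) = 131

Answer: 131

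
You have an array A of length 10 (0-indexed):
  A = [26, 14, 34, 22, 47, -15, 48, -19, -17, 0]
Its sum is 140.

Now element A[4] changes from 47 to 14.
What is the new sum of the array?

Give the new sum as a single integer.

Answer: 107

Derivation:
Old value at index 4: 47
New value at index 4: 14
Delta = 14 - 47 = -33
New sum = old_sum + delta = 140 + (-33) = 107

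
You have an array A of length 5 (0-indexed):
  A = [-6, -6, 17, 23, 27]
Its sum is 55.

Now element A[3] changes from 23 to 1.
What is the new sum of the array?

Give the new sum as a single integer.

Answer: 33

Derivation:
Old value at index 3: 23
New value at index 3: 1
Delta = 1 - 23 = -22
New sum = old_sum + delta = 55 + (-22) = 33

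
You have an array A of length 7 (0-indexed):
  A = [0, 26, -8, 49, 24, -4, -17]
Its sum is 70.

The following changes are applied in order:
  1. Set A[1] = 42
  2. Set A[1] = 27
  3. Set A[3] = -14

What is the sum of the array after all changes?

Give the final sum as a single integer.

Initial sum: 70
Change 1: A[1] 26 -> 42, delta = 16, sum = 86
Change 2: A[1] 42 -> 27, delta = -15, sum = 71
Change 3: A[3] 49 -> -14, delta = -63, sum = 8

Answer: 8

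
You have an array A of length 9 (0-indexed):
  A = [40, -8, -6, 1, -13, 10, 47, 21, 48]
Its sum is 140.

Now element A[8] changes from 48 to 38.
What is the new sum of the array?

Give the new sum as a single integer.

Answer: 130

Derivation:
Old value at index 8: 48
New value at index 8: 38
Delta = 38 - 48 = -10
New sum = old_sum + delta = 140 + (-10) = 130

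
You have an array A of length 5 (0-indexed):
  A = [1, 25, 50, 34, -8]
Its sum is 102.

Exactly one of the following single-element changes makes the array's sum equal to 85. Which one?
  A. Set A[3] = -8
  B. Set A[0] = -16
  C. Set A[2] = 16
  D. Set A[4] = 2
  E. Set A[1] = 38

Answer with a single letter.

Answer: B

Derivation:
Option A: A[3] 34->-8, delta=-42, new_sum=102+(-42)=60
Option B: A[0] 1->-16, delta=-17, new_sum=102+(-17)=85 <-- matches target
Option C: A[2] 50->16, delta=-34, new_sum=102+(-34)=68
Option D: A[4] -8->2, delta=10, new_sum=102+(10)=112
Option E: A[1] 25->38, delta=13, new_sum=102+(13)=115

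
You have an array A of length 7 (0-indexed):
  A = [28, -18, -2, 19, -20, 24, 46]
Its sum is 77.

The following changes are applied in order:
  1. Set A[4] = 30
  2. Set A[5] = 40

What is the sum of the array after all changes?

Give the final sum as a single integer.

Answer: 143

Derivation:
Initial sum: 77
Change 1: A[4] -20 -> 30, delta = 50, sum = 127
Change 2: A[5] 24 -> 40, delta = 16, sum = 143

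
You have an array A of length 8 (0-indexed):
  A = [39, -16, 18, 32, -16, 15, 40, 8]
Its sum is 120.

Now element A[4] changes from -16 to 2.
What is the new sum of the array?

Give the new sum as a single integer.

Old value at index 4: -16
New value at index 4: 2
Delta = 2 - -16 = 18
New sum = old_sum + delta = 120 + (18) = 138

Answer: 138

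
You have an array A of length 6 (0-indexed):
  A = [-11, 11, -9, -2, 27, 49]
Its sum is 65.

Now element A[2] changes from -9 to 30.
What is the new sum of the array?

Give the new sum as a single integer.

Answer: 104

Derivation:
Old value at index 2: -9
New value at index 2: 30
Delta = 30 - -9 = 39
New sum = old_sum + delta = 65 + (39) = 104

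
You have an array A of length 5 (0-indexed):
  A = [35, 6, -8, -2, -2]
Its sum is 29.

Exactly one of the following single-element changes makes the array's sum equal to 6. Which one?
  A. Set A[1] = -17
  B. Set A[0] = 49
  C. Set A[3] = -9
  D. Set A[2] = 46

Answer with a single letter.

Option A: A[1] 6->-17, delta=-23, new_sum=29+(-23)=6 <-- matches target
Option B: A[0] 35->49, delta=14, new_sum=29+(14)=43
Option C: A[3] -2->-9, delta=-7, new_sum=29+(-7)=22
Option D: A[2] -8->46, delta=54, new_sum=29+(54)=83

Answer: A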